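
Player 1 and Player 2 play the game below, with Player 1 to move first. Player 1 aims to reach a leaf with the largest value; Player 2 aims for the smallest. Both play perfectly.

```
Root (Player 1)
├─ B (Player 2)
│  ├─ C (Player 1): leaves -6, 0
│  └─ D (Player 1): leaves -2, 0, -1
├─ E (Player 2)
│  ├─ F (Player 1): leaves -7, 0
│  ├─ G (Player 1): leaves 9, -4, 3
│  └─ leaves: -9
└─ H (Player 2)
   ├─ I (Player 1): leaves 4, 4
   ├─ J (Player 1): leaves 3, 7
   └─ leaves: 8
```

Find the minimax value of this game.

4

C (Player 1): max(-6, 0) = 0
D (Player 1): max(-2, 0, -1) = 0
B (Player 2): min(0, 0) = 0
F (Player 1): max(-7, 0) = 0
G (Player 1): max(9, -4, 3) = 9
E (Player 2): min(0, 9, -9) = -9
I (Player 1): max(4, 4) = 4
J (Player 1): max(3, 7) = 7
H (Player 2): min(4, 7, 8) = 4
Root (Player 1): max(0, -9, 4) = 4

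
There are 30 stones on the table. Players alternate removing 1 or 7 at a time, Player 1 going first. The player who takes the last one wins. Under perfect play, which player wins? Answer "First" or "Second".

Mark each pile size as W (mover wins) or L (mover loses):
i:   0  1  2  3  4  5  6  7  8  9 10 11 12 13 14 15 16 17 18 19 20 21 22 23 24 25 26 27 28 29 30
     L  W  L  W  L  W  L  W  L  W  L  W  L  W  L  W  L  W  L  W  L  W  L  W  L  W  L  W  L  W  L
Position 30 is L, so the second player wins.

Second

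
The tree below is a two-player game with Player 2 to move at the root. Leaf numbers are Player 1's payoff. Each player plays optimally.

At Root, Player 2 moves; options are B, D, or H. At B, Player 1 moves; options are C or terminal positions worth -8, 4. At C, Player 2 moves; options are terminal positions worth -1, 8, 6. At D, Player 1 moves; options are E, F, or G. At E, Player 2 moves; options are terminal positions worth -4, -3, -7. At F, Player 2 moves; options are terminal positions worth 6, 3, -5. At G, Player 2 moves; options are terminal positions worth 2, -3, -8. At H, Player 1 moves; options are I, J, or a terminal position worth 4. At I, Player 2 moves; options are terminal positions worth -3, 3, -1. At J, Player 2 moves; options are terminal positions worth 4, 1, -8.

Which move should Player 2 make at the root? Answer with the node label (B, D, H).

D

C (Player 2): min(-1, 8, 6) = -1
B (Player 1): max(-1, -8, 4) = 4
E (Player 2): min(-4, -3, -7) = -7
F (Player 2): min(6, 3, -5) = -5
G (Player 2): min(2, -3, -8) = -8
D (Player 1): max(-7, -5, -8) = -5
I (Player 2): min(-3, 3, -1) = -3
J (Player 2): min(4, 1, -8) = -8
H (Player 1): max(-3, -8, 4) = 4
Root (Player 2): min(4, -5, 4) = -5
Player 2 picks the child with the lowest value: D (value -5).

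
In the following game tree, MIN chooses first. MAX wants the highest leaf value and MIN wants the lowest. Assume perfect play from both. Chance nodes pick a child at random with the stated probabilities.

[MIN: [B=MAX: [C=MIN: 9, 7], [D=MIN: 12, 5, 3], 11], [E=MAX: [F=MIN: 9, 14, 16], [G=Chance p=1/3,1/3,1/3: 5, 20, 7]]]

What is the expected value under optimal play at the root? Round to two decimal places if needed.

C (MIN): min(9, 7) = 7
D (MIN): min(12, 5, 3) = 3
B (MAX): max(7, 3, 11) = 11
F (MIN): min(9, 14, 16) = 9
G (Chance): 1/3·5 + 1/3·20 + 1/3·7 = 10.67
E (MAX): max(9, 10.67) = 10.67
Root (MIN): min(11, 10.67) = 10.67

10.67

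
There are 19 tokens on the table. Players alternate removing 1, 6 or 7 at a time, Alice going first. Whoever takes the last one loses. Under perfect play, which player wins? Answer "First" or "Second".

First

W/L table (W = player to move can force a win):
i:   0  1  2  3  4  5  6  7  8  9 10 11 12 13 14 15 16 17 18 19
     W  L  W  L  W  L  W  W  W  W  W  W  W  L  W  L  W  L  W  W
Position 19 is W, so the first player wins.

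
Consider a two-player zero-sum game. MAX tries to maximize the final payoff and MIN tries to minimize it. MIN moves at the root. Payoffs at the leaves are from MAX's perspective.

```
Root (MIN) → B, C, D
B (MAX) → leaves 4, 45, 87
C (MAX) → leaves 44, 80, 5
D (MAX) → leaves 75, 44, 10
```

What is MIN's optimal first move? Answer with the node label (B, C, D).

D

B (MAX): max(4, 45, 87) = 87
C (MAX): max(44, 80, 5) = 80
D (MAX): max(75, 44, 10) = 75
Root (MIN): min(87, 80, 75) = 75
MIN picks the child with the lowest value: D (value 75).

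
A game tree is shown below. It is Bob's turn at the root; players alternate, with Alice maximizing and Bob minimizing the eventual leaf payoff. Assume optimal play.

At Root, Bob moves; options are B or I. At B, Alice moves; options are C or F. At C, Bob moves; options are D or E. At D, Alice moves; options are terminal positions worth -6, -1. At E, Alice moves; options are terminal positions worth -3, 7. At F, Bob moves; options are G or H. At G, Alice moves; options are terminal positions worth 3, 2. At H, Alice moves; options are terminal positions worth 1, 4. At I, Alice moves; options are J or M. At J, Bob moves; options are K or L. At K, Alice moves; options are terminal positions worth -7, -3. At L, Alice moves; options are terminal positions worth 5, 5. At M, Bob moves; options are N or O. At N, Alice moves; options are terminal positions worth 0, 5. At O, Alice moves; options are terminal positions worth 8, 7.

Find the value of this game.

3

D (Alice): max(-6, -1) = -1
E (Alice): max(-3, 7) = 7
C (Bob): min(-1, 7) = -1
G (Alice): max(3, 2) = 3
H (Alice): max(1, 4) = 4
F (Bob): min(3, 4) = 3
B (Alice): max(-1, 3) = 3
K (Alice): max(-7, -3) = -3
L (Alice): max(5, 5) = 5
J (Bob): min(-3, 5) = -3
N (Alice): max(0, 5) = 5
O (Alice): max(8, 7) = 8
M (Bob): min(5, 8) = 5
I (Alice): max(-3, 5) = 5
Root (Bob): min(3, 5) = 3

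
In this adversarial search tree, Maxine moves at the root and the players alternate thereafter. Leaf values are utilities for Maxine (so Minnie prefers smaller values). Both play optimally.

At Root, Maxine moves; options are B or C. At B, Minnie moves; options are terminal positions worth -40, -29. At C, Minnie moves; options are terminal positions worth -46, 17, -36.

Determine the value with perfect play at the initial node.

B (Minnie): min(-40, -29) = -40
C (Minnie): min(-46, 17, -36) = -46
Root (Maxine): max(-40, -46) = -40

-40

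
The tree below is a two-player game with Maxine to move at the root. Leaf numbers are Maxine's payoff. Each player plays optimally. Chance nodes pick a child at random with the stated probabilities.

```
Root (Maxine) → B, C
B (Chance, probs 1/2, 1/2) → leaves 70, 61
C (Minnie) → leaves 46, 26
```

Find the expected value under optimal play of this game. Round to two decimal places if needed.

65.5

B (Chance): 1/2·70 + 1/2·61 = 65.5
C (Minnie): min(46, 26) = 26
Root (Maxine): max(65.5, 26) = 65.5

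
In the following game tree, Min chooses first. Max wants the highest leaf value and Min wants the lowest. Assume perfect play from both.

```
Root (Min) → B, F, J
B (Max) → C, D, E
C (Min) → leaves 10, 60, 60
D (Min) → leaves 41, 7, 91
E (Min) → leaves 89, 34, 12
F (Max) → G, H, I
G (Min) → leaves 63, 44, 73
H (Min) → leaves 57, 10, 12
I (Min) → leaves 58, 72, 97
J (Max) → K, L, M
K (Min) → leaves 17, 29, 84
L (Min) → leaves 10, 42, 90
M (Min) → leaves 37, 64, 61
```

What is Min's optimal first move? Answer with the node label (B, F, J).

C (Min): min(10, 60, 60) = 10
D (Min): min(41, 7, 91) = 7
E (Min): min(89, 34, 12) = 12
B (Max): max(10, 7, 12) = 12
G (Min): min(63, 44, 73) = 44
H (Min): min(57, 10, 12) = 10
I (Min): min(58, 72, 97) = 58
F (Max): max(44, 10, 58) = 58
K (Min): min(17, 29, 84) = 17
L (Min): min(10, 42, 90) = 10
M (Min): min(37, 64, 61) = 37
J (Max): max(17, 10, 37) = 37
Root (Min): min(12, 58, 37) = 12
Min picks the child with the lowest value: B (value 12).

B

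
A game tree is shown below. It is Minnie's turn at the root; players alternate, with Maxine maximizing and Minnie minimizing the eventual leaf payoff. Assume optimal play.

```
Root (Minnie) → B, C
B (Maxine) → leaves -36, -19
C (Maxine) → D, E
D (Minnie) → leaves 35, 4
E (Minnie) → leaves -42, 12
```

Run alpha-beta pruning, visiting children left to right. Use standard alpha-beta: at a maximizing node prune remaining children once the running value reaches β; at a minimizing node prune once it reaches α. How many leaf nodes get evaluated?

B [α=-∞,β=+∞]: v=-19
D [α=-∞,β=-19]: v=4
C [α=-∞,β=-19]: v=4 after child 1 ≥ β → β-cutoff, skip 1
Root [α=-∞,β=+∞]: v=-19
Leaves evaluated: 4 of 6.

4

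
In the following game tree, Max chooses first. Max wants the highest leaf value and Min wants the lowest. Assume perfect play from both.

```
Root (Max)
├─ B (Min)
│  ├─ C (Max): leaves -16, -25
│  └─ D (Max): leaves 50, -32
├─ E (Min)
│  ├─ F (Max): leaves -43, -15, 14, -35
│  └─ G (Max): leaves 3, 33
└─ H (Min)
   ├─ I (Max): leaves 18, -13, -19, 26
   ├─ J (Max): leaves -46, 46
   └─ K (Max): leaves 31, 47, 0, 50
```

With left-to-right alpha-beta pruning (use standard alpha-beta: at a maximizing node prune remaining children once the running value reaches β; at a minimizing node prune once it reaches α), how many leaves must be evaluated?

16

C [α=-∞,β=+∞]: v=-16
D [α=-∞,β=-16]: v=50 after child 1 ≥ β → β-cutoff, skip 1
B [α=-∞,β=+∞]: v=-16
F [α=-16,β=+∞]: v=14
G [α=-16,β=14]: v=33
E [α=-16,β=+∞]: v=14
I [α=14,β=+∞]: v=26
J [α=14,β=26]: v=46
K [α=14,β=26]: v=31 after child 1 ≥ β → β-cutoff, skip 3
H [α=14,β=+∞]: v=26
Root [α=-∞,β=+∞]: v=26
Leaves evaluated: 16 of 20.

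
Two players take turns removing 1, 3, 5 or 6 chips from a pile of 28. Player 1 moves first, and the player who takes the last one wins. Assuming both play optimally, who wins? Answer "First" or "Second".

Positions where the player to move wins (W) vs loses (L):
i:   0  1  2  3  4  5  6  7  8  9 10 11 12 13 14 15 16 17 18 19 20 21 22 23 24 25 26 27 28
     L  W  L  W  L  W  W  W  W  W  W  L  W  L  W  L  W  W  W  W  W  W  L  W  L  W  L  W  W
Position 28 is W, so the first player wins.

First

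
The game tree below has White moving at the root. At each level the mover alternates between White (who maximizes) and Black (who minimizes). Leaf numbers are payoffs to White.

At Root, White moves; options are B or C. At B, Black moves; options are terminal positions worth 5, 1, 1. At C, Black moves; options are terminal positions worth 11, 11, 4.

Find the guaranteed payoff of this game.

4

B (Black): min(5, 1, 1) = 1
C (Black): min(11, 11, 4) = 4
Root (White): max(1, 4) = 4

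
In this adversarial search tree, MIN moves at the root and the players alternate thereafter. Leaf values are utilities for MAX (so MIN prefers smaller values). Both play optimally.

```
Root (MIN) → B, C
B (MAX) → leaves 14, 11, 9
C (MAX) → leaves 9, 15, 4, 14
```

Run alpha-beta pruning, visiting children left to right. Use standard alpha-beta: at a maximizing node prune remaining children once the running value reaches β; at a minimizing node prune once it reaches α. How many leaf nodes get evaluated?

B [α=-∞,β=+∞]: v=14
C [α=-∞,β=14]: v=15 after child 2 ≥ β → β-cutoff, skip 2
Root [α=-∞,β=+∞]: v=14
Leaves evaluated: 5 of 7.

5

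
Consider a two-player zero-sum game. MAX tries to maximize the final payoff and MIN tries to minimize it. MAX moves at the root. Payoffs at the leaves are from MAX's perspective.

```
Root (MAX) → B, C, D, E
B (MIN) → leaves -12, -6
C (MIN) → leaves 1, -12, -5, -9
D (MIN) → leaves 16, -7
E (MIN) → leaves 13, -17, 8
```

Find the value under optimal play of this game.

-7

B (MIN): min(-12, -6) = -12
C (MIN): min(1, -12, -5, -9) = -12
D (MIN): min(16, -7) = -7
E (MIN): min(13, -17, 8) = -17
Root (MAX): max(-12, -12, -7, -17) = -7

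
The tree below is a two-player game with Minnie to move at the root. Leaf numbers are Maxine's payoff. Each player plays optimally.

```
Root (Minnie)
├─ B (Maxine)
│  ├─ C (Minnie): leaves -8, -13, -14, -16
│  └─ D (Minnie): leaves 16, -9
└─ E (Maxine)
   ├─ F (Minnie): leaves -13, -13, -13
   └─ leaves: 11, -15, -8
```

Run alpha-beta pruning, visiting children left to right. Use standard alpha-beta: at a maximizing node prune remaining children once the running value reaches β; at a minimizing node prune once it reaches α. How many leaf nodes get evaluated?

10

C [α=-∞,β=+∞]: v=-16
D [α=-16,β=+∞]: v=-9
B [α=-∞,β=+∞]: v=-9
F [α=-∞,β=-9]: v=-13
E [α=-∞,β=-9]: v=11 after child 2 ≥ β → β-cutoff, skip 2
Root [α=-∞,β=+∞]: v=-9
Leaves evaluated: 10 of 12.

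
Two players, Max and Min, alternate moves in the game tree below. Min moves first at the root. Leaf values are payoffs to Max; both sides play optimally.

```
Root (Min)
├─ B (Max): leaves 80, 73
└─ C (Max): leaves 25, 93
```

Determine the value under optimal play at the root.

80

B (Max): max(80, 73) = 80
C (Max): max(25, 93) = 93
Root (Min): min(80, 93) = 80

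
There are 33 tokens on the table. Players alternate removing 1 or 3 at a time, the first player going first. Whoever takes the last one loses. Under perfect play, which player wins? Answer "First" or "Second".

Second

Compute winning (W) and losing (L) positions by backward induction:
i:   0  1  2  3  4  5  6  7  8  9 10 11 12 13 14 15 16 17 18 19 20 21 22 23 24 25 26 27 28 29 30 31 32 33
     W  L  W  L  W  L  W  L  W  L  W  L  W  L  W  L  W  L  W  L  W  L  W  L  W  L  W  L  W  L  W  L  W  L
Position 33 is L, so the second player wins.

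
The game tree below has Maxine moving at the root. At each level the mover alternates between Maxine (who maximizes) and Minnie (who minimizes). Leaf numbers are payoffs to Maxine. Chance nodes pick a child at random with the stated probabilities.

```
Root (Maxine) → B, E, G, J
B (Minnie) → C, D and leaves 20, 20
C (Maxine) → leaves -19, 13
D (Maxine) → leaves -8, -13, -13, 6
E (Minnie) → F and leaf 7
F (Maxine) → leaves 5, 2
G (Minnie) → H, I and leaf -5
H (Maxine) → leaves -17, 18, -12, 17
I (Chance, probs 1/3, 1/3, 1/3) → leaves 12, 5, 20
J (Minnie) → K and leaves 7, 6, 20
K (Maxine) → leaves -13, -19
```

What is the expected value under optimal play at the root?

6

C (Maxine): max(-19, 13) = 13
D (Maxine): max(-8, -13, -13, 6) = 6
B (Minnie): min(13, 6, 20, 20) = 6
F (Maxine): max(5, 2) = 5
E (Minnie): min(5, 7) = 5
H (Maxine): max(-17, 18, -12, 17) = 18
I (Chance): 1/3·12 + 1/3·5 + 1/3·20 = 12.33
G (Minnie): min(18, 12.33, -5) = -5
K (Maxine): max(-13, -19) = -13
J (Minnie): min(-13, 7, 6, 20) = -13
Root (Maxine): max(6, 5, -5, -13) = 6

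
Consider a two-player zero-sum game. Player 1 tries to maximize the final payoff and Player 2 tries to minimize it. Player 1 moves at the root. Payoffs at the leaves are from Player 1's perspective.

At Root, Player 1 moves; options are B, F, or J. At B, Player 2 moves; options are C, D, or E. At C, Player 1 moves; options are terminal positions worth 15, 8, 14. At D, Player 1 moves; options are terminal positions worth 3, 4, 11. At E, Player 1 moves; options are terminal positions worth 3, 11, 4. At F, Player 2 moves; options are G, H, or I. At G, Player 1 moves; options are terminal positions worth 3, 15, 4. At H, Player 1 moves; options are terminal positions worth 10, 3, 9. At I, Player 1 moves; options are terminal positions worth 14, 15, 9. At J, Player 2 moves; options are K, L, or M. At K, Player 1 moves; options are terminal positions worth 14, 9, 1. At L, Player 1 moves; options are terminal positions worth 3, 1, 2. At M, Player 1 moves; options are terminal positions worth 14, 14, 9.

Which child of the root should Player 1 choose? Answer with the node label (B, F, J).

B

C (Player 1): max(15, 8, 14) = 15
D (Player 1): max(3, 4, 11) = 11
E (Player 1): max(3, 11, 4) = 11
B (Player 2): min(15, 11, 11) = 11
G (Player 1): max(3, 15, 4) = 15
H (Player 1): max(10, 3, 9) = 10
I (Player 1): max(14, 15, 9) = 15
F (Player 2): min(15, 10, 15) = 10
K (Player 1): max(14, 9, 1) = 14
L (Player 1): max(3, 1, 2) = 3
M (Player 1): max(14, 14, 9) = 14
J (Player 2): min(14, 3, 14) = 3
Root (Player 1): max(11, 10, 3) = 11
Player 1 picks the child with the highest value: B (value 11).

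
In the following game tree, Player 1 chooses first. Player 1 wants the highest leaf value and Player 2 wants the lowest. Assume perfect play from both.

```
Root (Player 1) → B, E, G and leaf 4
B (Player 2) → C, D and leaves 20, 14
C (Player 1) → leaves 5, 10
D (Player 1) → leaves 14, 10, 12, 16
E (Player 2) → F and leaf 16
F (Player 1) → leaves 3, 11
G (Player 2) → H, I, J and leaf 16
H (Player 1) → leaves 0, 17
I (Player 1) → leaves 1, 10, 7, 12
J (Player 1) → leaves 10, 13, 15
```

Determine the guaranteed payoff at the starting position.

C (Player 1): max(5, 10) = 10
D (Player 1): max(14, 10, 12, 16) = 16
B (Player 2): min(10, 16, 20, 14) = 10
F (Player 1): max(3, 11) = 11
E (Player 2): min(11, 16) = 11
H (Player 1): max(0, 17) = 17
I (Player 1): max(1, 10, 7, 12) = 12
J (Player 1): max(10, 13, 15) = 15
G (Player 2): min(17, 12, 15, 16) = 12
Root (Player 1): max(10, 11, 12, 4) = 12

12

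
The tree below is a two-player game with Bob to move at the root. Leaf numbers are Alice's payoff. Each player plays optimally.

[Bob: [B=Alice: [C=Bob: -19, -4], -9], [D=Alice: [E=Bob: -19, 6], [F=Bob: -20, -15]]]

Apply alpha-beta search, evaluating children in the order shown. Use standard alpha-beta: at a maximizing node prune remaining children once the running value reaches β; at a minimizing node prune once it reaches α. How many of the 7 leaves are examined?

6

C [α=-∞,β=+∞]: v=-19
B [α=-∞,β=+∞]: v=-9
E [α=-∞,β=-9]: v=-19
F [α=-19,β=-9]: v=-20 after child 1 ≤ α → α-cutoff, skip 1
D [α=-∞,β=-9]: v=-19
Root [α=-∞,β=+∞]: v=-19
Leaves evaluated: 6 of 7.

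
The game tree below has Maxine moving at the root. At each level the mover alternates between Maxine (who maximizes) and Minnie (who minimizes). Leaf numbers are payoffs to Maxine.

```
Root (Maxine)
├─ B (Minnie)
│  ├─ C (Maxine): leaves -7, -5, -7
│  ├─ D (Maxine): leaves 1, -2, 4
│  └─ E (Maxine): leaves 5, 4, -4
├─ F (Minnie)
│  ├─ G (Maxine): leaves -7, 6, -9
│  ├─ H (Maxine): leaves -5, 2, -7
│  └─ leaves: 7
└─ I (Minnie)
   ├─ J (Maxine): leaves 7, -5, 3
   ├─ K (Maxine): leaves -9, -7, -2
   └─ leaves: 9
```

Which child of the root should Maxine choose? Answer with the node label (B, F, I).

C (Maxine): max(-7, -5, -7) = -5
D (Maxine): max(1, -2, 4) = 4
E (Maxine): max(5, 4, -4) = 5
B (Minnie): min(-5, 4, 5) = -5
G (Maxine): max(-7, 6, -9) = 6
H (Maxine): max(-5, 2, -7) = 2
F (Minnie): min(6, 2, 7) = 2
J (Maxine): max(7, -5, 3) = 7
K (Maxine): max(-9, -7, -2) = -2
I (Minnie): min(7, -2, 9) = -2
Root (Maxine): max(-5, 2, -2) = 2
Maxine picks the child with the highest value: F (value 2).

F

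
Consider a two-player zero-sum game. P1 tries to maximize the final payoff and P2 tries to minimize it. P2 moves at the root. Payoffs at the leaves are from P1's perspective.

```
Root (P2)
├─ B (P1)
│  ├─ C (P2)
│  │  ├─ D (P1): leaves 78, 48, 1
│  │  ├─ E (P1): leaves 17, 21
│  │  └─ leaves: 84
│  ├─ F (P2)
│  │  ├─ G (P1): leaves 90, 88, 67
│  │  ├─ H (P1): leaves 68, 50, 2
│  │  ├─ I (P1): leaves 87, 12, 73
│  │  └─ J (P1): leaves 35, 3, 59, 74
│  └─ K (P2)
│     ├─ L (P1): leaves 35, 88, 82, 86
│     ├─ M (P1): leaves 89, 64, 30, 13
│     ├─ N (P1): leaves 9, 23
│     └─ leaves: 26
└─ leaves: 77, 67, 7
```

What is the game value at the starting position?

7

D (P1): max(78, 48, 1) = 78
E (P1): max(17, 21) = 21
C (P2): min(78, 21, 84) = 21
G (P1): max(90, 88, 67) = 90
H (P1): max(68, 50, 2) = 68
I (P1): max(87, 12, 73) = 87
J (P1): max(35, 3, 59, 74) = 74
F (P2): min(90, 68, 87, 74) = 68
L (P1): max(35, 88, 82, 86) = 88
M (P1): max(89, 64, 30, 13) = 89
N (P1): max(9, 23) = 23
K (P2): min(88, 89, 23, 26) = 23
B (P1): max(21, 68, 23) = 68
Root (P2): min(68, 77, 67, 7) = 7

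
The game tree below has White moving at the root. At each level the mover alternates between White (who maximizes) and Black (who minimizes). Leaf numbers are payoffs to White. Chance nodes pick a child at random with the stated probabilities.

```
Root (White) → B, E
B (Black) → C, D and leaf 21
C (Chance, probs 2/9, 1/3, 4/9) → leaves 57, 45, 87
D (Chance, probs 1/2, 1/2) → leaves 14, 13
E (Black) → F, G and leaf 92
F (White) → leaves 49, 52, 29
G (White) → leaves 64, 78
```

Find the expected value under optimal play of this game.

C (Chance): 2/9·57 + 1/3·45 + 4/9·87 = 66.33
D (Chance): 1/2·14 + 1/2·13 = 13.5
B (Black): min(66.33, 13.5, 21) = 13.5
F (White): max(49, 52, 29) = 52
G (White): max(64, 78) = 78
E (Black): min(52, 78, 92) = 52
Root (White): max(13.5, 52) = 52

52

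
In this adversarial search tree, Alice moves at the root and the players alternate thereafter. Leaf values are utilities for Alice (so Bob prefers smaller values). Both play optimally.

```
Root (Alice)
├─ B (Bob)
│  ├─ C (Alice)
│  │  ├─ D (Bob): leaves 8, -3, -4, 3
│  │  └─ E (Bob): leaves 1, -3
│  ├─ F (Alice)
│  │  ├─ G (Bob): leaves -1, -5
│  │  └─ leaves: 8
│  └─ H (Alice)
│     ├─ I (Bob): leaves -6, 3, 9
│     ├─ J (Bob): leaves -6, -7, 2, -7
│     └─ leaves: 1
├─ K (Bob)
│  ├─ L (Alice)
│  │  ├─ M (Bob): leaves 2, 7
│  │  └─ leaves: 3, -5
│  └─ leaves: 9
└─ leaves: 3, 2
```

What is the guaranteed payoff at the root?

D (Bob): min(8, -3, -4, 3) = -4
E (Bob): min(1, -3) = -3
C (Alice): max(-4, -3) = -3
G (Bob): min(-1, -5) = -5
F (Alice): max(-5, 8) = 8
I (Bob): min(-6, 3, 9) = -6
J (Bob): min(-6, -7, 2, -7) = -7
H (Alice): max(-6, -7, 1) = 1
B (Bob): min(-3, 8, 1) = -3
M (Bob): min(2, 7) = 2
L (Alice): max(2, 3, -5) = 3
K (Bob): min(3, 9) = 3
Root (Alice): max(-3, 3, 3, 2) = 3

3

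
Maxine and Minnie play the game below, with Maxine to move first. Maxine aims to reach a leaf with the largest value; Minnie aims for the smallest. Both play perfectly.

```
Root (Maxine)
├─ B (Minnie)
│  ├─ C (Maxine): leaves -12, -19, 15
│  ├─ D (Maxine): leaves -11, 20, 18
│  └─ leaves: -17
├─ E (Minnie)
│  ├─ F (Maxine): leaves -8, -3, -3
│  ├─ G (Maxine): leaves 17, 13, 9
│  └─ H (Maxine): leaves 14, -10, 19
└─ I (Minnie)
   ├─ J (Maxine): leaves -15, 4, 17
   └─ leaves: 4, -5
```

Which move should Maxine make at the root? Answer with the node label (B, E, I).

E

C (Maxine): max(-12, -19, 15) = 15
D (Maxine): max(-11, 20, 18) = 20
B (Minnie): min(15, 20, -17) = -17
F (Maxine): max(-8, -3, -3) = -3
G (Maxine): max(17, 13, 9) = 17
H (Maxine): max(14, -10, 19) = 19
E (Minnie): min(-3, 17, 19) = -3
J (Maxine): max(-15, 4, 17) = 17
I (Minnie): min(17, 4, -5) = -5
Root (Maxine): max(-17, -3, -5) = -3
Maxine picks the child with the highest value: E (value -3).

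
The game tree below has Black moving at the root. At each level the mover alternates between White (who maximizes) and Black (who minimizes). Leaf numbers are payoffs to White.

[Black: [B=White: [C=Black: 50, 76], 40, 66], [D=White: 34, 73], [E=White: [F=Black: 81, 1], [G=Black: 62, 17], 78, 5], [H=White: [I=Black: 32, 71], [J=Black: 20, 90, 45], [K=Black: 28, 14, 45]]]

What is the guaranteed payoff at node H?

I: min(32, 71) = 32
J: min(20, 90, 45) = 20
K: min(28, 14, 45) = 14
H: max(32, 20, 14) = 32

32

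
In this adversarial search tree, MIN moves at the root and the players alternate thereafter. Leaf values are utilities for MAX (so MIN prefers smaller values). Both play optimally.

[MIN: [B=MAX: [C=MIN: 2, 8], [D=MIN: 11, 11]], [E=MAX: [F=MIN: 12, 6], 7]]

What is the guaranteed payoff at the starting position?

C (MIN): min(2, 8) = 2
D (MIN): min(11, 11) = 11
B (MAX): max(2, 11) = 11
F (MIN): min(12, 6) = 6
E (MAX): max(6, 7) = 7
Root (MIN): min(11, 7) = 7

7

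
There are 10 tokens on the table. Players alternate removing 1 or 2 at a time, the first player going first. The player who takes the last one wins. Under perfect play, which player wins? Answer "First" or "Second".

First

Positions where the player to move wins (W) vs loses (L):
i:   0  1  2  3  4  5  6  7  8  9 10
     L  W  W  L  W  W  L  W  W  L  W
Position 10 is W, so the first player wins.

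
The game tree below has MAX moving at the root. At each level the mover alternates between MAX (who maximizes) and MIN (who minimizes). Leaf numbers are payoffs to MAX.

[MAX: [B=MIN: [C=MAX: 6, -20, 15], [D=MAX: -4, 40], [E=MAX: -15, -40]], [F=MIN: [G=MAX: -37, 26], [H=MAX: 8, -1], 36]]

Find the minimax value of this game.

C (MAX): max(6, -20, 15) = 15
D (MAX): max(-4, 40) = 40
E (MAX): max(-15, -40) = -15
B (MIN): min(15, 40, -15) = -15
G (MAX): max(-37, 26) = 26
H (MAX): max(8, -1) = 8
F (MIN): min(26, 8, 36) = 8
Root (MAX): max(-15, 8) = 8

8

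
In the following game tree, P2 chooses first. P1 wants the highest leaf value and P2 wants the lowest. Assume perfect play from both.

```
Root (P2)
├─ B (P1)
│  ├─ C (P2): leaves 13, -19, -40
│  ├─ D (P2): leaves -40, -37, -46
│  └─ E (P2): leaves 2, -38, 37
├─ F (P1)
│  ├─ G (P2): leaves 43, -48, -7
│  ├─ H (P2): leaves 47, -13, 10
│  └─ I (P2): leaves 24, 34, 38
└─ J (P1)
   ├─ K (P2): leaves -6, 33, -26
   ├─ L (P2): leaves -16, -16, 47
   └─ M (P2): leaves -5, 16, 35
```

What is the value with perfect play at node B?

C: min(13, -19, -40) = -40
D: min(-40, -37, -46) = -46
E: min(2, -38, 37) = -38
B: max(-40, -46, -38) = -38

-38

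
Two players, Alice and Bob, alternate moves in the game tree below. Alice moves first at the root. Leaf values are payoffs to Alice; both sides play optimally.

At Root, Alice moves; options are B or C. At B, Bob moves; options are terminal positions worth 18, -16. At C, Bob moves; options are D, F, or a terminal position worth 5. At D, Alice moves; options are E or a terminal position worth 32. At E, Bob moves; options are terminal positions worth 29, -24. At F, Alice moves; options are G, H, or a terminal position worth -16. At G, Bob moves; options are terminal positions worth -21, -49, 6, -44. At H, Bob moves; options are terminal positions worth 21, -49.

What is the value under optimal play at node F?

G: min(-21, -49, 6, -44) = -49
H: min(21, -49) = -49
F: max(-49, -49, -16) = -16

-16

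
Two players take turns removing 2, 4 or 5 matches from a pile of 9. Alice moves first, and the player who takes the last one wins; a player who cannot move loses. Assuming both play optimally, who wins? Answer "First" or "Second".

First

Positions where the player to move wins (W) vs loses (L):
i:   0  1  2  3  4  5  6  7  8  9
     L  L  W  W  W  W  W  L  L  W
Position 9 is W, so the first player wins.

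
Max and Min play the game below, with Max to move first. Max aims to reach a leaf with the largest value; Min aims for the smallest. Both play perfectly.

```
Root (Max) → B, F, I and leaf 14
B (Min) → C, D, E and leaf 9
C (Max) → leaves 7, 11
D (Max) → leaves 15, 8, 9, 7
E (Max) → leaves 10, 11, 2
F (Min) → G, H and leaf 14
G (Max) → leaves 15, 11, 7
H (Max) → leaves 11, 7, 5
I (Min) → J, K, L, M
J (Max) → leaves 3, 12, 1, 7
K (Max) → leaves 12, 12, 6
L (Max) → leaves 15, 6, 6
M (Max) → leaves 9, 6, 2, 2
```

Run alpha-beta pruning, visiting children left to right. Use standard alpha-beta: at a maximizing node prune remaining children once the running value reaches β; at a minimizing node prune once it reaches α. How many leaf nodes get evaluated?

C [α=-∞,β=+∞]: v=11
D [α=-∞,β=11]: v=15 after child 1 ≥ β → β-cutoff, skip 3
E [α=-∞,β=11]: v=11 after child 2 ≥ β → β-cutoff, skip 1
B [α=-∞,β=+∞]: v=9
G [α=9,β=+∞]: v=15
H [α=9,β=15]: v=11
F [α=9,β=+∞]: v=11
J [α=11,β=+∞]: v=12
K [α=11,β=12]: v=12 after child 1 ≥ β → β-cutoff, skip 2
L [α=11,β=12]: v=15 after child 1 ≥ β → β-cutoff, skip 2
M [α=11,β=12]: v=9
I [α=11,β=+∞]: v=9
Root [α=-∞,β=+∞]: v=14
Leaves evaluated: 24 of 32.

24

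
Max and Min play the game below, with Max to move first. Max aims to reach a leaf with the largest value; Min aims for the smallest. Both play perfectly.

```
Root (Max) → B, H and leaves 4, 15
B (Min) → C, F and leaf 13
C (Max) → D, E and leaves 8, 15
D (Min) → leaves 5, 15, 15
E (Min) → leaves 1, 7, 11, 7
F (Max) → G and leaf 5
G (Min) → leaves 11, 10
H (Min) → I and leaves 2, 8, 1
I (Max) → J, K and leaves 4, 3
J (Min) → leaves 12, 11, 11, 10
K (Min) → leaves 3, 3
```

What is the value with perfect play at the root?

D (Min): min(5, 15, 15) = 5
E (Min): min(1, 7, 11, 7) = 1
C (Max): max(5, 1, 8, 15) = 15
G (Min): min(11, 10) = 10
F (Max): max(10, 5) = 10
B (Min): min(15, 10, 13) = 10
J (Min): min(12, 11, 11, 10) = 10
K (Min): min(3, 3) = 3
I (Max): max(10, 3, 4, 3) = 10
H (Min): min(10, 2, 8, 1) = 1
Root (Max): max(10, 1, 4, 15) = 15

15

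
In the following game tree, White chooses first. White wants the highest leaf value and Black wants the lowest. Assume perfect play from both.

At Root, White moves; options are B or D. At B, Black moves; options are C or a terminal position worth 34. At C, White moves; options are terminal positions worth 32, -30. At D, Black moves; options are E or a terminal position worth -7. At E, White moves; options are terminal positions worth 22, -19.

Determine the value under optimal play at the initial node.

C (White): max(32, -30) = 32
B (Black): min(32, 34) = 32
E (White): max(22, -19) = 22
D (Black): min(22, -7) = -7
Root (White): max(32, -7) = 32

32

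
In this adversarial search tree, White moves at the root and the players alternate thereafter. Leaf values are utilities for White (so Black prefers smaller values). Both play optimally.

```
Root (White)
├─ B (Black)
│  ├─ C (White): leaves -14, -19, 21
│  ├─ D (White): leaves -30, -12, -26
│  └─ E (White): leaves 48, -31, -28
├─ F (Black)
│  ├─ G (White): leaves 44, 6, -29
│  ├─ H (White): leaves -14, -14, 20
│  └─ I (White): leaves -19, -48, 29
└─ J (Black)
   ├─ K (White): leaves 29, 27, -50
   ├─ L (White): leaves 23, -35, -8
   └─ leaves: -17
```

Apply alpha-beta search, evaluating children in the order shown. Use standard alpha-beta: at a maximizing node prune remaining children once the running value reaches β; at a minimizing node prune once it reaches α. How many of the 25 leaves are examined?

23

C [α=-∞,β=+∞]: v=21
D [α=-∞,β=21]: v=-12
E [α=-∞,β=-12]: v=48 after child 1 ≥ β → β-cutoff, skip 2
B [α=-∞,β=+∞]: v=-12
G [α=-12,β=+∞]: v=44
H [α=-12,β=44]: v=20
I [α=-12,β=20]: v=29
F [α=-12,β=+∞]: v=20
K [α=20,β=+∞]: v=29
L [α=20,β=29]: v=23
J [α=20,β=+∞]: v=-17
Root [α=-∞,β=+∞]: v=20
Leaves evaluated: 23 of 25.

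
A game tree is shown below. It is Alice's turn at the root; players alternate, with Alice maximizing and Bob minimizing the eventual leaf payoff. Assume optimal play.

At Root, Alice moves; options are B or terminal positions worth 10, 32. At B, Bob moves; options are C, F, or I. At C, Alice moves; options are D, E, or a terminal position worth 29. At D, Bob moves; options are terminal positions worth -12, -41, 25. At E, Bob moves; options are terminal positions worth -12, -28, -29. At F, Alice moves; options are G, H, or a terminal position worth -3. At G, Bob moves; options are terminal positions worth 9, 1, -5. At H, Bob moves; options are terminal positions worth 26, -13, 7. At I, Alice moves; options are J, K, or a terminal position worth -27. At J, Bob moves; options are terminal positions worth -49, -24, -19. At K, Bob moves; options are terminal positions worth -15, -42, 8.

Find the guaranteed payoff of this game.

D (Bob): min(-12, -41, 25) = -41
E (Bob): min(-12, -28, -29) = -29
C (Alice): max(-41, -29, 29) = 29
G (Bob): min(9, 1, -5) = -5
H (Bob): min(26, -13, 7) = -13
F (Alice): max(-5, -13, -3) = -3
J (Bob): min(-49, -24, -19) = -49
K (Bob): min(-15, -42, 8) = -42
I (Alice): max(-49, -42, -27) = -27
B (Bob): min(29, -3, -27) = -27
Root (Alice): max(-27, 10, 32) = 32

32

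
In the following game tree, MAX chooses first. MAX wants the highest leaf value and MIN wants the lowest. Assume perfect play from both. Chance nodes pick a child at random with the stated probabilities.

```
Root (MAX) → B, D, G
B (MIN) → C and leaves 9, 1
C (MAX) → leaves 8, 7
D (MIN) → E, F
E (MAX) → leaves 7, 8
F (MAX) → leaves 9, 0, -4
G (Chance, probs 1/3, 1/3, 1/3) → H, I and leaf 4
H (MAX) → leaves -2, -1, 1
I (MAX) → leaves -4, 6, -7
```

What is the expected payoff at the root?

8

C (MAX): max(8, 7) = 8
B (MIN): min(8, 9, 1) = 1
E (MAX): max(7, 8) = 8
F (MAX): max(9, 0, -4) = 9
D (MIN): min(8, 9) = 8
H (MAX): max(-2, -1, 1) = 1
I (MAX): max(-4, 6, -7) = 6
G (Chance): 1/3·1 + 1/3·6 + 1/3·4 = 3.67
Root (MAX): max(1, 8, 3.67) = 8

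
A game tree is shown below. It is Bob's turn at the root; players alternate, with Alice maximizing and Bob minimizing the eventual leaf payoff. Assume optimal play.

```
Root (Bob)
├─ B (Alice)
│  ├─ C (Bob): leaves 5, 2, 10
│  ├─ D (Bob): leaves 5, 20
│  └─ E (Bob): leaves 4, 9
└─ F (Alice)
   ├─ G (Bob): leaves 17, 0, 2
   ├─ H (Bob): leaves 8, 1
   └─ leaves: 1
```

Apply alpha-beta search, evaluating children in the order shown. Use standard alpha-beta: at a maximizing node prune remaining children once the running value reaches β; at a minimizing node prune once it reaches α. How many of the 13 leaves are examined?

C [α=-∞,β=+∞]: v=2
D [α=2,β=+∞]: v=5
E [α=5,β=+∞]: v=4 after child 1 ≤ α → α-cutoff, skip 1
B [α=-∞,β=+∞]: v=5
G [α=-∞,β=5]: v=0
H [α=0,β=5]: v=1
F [α=-∞,β=5]: v=1
Root [α=-∞,β=+∞]: v=1
Leaves evaluated: 12 of 13.

12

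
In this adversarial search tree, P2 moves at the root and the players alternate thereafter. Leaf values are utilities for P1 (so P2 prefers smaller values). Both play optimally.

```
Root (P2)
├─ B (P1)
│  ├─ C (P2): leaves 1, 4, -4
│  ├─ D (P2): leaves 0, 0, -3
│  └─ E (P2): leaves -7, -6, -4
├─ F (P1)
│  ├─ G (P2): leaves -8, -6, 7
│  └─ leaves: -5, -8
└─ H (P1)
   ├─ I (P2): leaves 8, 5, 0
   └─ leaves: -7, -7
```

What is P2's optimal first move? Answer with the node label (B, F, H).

C (P2): min(1, 4, -4) = -4
D (P2): min(0, 0, -3) = -3
E (P2): min(-7, -6, -4) = -7
B (P1): max(-4, -3, -7) = -3
G (P2): min(-8, -6, 7) = -8
F (P1): max(-8, -5, -8) = -5
I (P2): min(8, 5, 0) = 0
H (P1): max(0, -7, -7) = 0
Root (P2): min(-3, -5, 0) = -5
P2 picks the child with the lowest value: F (value -5).

F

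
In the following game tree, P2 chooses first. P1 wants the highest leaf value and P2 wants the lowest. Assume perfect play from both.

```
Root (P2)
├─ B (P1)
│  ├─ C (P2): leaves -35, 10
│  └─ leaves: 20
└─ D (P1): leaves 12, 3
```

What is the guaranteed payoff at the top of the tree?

C (P2): min(-35, 10) = -35
B (P1): max(-35, 20) = 20
D (P1): max(12, 3) = 12
Root (P2): min(20, 12) = 12

12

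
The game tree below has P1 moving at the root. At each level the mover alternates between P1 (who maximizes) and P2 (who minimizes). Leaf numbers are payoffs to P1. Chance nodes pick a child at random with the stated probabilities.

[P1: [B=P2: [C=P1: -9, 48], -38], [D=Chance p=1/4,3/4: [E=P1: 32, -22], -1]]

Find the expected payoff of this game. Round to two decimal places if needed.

7.25

C (P1): max(-9, 48) = 48
B (P2): min(48, -38) = -38
E (P1): max(32, -22) = 32
D (Chance): 1/4·32 + 3/4·-1 = 7.25
Root (P1): max(-38, 7.25) = 7.25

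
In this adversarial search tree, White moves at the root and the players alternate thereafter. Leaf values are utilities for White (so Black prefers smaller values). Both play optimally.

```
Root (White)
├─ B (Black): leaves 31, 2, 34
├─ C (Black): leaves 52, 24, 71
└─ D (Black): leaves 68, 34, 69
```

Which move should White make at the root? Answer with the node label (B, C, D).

D

B (Black): min(31, 2, 34) = 2
C (Black): min(52, 24, 71) = 24
D (Black): min(68, 34, 69) = 34
Root (White): max(2, 24, 34) = 34
White picks the child with the highest value: D (value 34).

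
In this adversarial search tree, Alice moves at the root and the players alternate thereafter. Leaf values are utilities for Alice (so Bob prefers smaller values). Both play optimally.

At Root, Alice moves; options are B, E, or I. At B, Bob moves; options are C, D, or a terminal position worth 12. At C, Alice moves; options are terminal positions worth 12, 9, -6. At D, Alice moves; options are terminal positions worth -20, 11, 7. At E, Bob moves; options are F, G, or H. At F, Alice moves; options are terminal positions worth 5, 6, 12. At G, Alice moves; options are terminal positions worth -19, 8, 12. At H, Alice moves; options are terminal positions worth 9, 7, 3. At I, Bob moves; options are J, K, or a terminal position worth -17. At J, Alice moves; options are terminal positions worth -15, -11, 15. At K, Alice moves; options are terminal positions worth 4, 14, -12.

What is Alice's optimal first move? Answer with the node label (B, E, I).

C (Alice): max(12, 9, -6) = 12
D (Alice): max(-20, 11, 7) = 11
B (Bob): min(12, 11, 12) = 11
F (Alice): max(5, 6, 12) = 12
G (Alice): max(-19, 8, 12) = 12
H (Alice): max(9, 7, 3) = 9
E (Bob): min(12, 12, 9) = 9
J (Alice): max(-15, -11, 15) = 15
K (Alice): max(4, 14, -12) = 14
I (Bob): min(15, 14, -17) = -17
Root (Alice): max(11, 9, -17) = 11
Alice picks the child with the highest value: B (value 11).

B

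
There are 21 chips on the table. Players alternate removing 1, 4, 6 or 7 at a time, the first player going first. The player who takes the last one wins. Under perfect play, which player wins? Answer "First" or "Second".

First

Positions where the player to move wins (W) vs loses (L):
i:   0  1  2  3  4  5  6  7  8  9 10 11 12 13 14 15 16 17 18 19 20 21
     L  W  L  W  W  L  W  W  W  W  L  W  W  L  W  L  W  W  L  W  W  W
Position 21 is W, so the first player wins.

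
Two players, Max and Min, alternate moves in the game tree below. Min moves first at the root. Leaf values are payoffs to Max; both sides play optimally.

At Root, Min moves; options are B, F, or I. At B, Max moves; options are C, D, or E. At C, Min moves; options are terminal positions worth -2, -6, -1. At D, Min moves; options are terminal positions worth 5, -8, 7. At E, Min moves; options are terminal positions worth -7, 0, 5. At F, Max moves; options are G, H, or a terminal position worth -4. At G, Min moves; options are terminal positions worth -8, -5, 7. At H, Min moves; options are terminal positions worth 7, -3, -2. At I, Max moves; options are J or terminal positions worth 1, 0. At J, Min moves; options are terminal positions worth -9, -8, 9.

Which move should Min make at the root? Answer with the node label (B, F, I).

C (Min): min(-2, -6, -1) = -6
D (Min): min(5, -8, 7) = -8
E (Min): min(-7, 0, 5) = -7
B (Max): max(-6, -8, -7) = -6
G (Min): min(-8, -5, 7) = -8
H (Min): min(7, -3, -2) = -3
F (Max): max(-8, -3, -4) = -3
J (Min): min(-9, -8, 9) = -9
I (Max): max(-9, 1, 0) = 1
Root (Min): min(-6, -3, 1) = -6
Min picks the child with the lowest value: B (value -6).

B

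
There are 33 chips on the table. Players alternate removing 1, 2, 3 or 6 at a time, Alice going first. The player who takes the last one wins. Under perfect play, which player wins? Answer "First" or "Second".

First

i:   0  1  2  3  4  5  6  7  8  9 10 11 12 13 14 15 16 17 18 19 20 21 22 23 24 25 26 27 28 29 30 31 32 33
     L  W  W  W  L  W  W  W  L  W  W  W  L  W  W  W  L  W  W  W  L  W  W  W  L  W  W  W  L  W  W  W  L  W
Position 33 is W, so the first player wins.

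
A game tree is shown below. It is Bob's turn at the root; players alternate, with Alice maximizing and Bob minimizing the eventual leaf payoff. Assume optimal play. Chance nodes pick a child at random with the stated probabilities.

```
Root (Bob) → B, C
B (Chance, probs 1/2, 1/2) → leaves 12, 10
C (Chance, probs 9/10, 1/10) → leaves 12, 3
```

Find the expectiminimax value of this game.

11

B (Chance): 1/2·12 + 1/2·10 = 11
C (Chance): 9/10·12 + 1/10·3 = 11.1
Root (Bob): min(11, 11.1) = 11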